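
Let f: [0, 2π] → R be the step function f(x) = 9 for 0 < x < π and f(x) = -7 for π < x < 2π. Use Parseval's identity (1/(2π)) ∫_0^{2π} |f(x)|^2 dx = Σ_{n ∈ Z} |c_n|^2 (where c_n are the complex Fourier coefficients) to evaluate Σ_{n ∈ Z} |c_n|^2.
Σ |c_n|^2 = 65

Parseval equates the L^2 energy of f (normalised by 1/(2π)) with the ℓ^2 sum of its Fourier coefficients: (1/(2π)) ∫_0^{2π} |f|^2 = Σ |c_n|^2.
Compute the left side: (1/(2π)) [∫_0^π 9^2 dx + ∫_π^{2π} (-7)^2 dx] = (1/(2π)) · (81π + 49π) = (81 + 49)/2 = 65.
So Σ_{n ∈ Z} |c_n|^2 = 65.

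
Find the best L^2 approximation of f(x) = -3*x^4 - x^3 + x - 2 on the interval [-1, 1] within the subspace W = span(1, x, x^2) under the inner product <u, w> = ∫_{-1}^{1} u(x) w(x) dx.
g(x) = -18*x^2/7 + 2*x/5 - 61/35

The best approximation g ∈ W is the orthogonal projection of f onto W. Writing g = a_0 + a_1 x + a_2 x^2, the coefficients solve the normal equations G · a = b where
  G_{ij} = <φ_i, φ_j> and b_i = <f, φ_i>, with φ_0 = 1, φ_1 = x, φ_2 = x^2.
G =
  [2, 0, 2/3]
  [0, 2/3, 0]
  [2/3, 0, 2/5],
b = (-26/5, 4/15, -46/21).
Solving gives a_0 = -61/35, a_1 = 2/5, a_2 = -18/7, so
  g(x) = -18*x^2/7 + 2*x/5 - 61/35.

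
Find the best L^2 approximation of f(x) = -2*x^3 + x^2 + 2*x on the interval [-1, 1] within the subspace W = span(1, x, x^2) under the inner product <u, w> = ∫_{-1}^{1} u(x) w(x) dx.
g(x) = x^2 + 4*x/5

The best approximation g ∈ W is the orthogonal projection of f onto W. Writing g = a_0 + a_1 x + a_2 x^2, the coefficients solve the normal equations G · a = b where
  G_{ij} = <φ_i, φ_j> and b_i = <f, φ_i>, with φ_0 = 1, φ_1 = x, φ_2 = x^2.
G =
  [2, 0, 2/3]
  [0, 2/3, 0]
  [2/3, 0, 2/5],
b = (2/3, 8/15, 2/5).
Solving gives a_0 = 0, a_1 = 4/5, a_2 = 1, so
  g(x) = x^2 + 4*x/5.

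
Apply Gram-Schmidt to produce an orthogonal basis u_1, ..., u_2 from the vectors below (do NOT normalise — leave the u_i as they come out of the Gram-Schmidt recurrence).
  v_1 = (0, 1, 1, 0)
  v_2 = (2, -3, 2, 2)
Orthogonal basis:
  u_1 = (0, 1, 1, 0)
  u_2 = (2, -5/2, 5/2, 2)

Apply the Gram-Schmidt recurrence
  u_1 = v_1
  u_i = v_i − Σ_{j<i} ((v_i · u_j) / (u_j · u_j)) · u_j.

Step by step this gives:
  u_1 = (0, 1, 1, 0)
  u_2 = (2, -5/2, 5/2, 2)

Orthogonality check:
  u_2 · u_1 = 0 (should be 0)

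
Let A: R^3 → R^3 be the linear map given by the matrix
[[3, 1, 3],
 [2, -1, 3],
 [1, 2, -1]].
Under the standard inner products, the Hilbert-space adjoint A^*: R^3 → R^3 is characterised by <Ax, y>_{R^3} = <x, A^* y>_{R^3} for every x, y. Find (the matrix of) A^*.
A^* = A^T =
[[3, 2, 1],
 [1, -1, 2],
 [3, 3, -1]]

For real matrices with standard dot products, the defining identity <Ax, y> = <x, A^* y> gives (Ax)^T y = x^T (A^*) y, i.e. x^T A^T y = x^T (A^*) y. Since this holds for all x, y, we must have A^* = A^T. Therefore
A^* =
[[3, 2, 1],
 [1, -1, 2],
 [3, 3, -1]].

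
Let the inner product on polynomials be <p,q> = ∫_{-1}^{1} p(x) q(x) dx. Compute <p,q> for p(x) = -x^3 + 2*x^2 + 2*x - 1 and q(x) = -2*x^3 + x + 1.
<p,q> = -16/21

Expand the product: p(x)·q(x) = 2*x^6 - 4*x^5 - 5*x^4 + 3*x^3 + 4*x^2 + x - 1.
∫_{-1}^{1} of each monomial x^k gives [2/(k+1) if k even, 0 if k odd]. Integrating term-by-term (or equivalently evaluating the antiderivative F(x) = 2*x^7/7 - 2*x^6/3 - x^5 + 3*x^4/4 + 4*x^3/3 + x^2/2 - x at the endpoints):
  F(1) − F(−1) = 17/84 − (27/28) = -16/21.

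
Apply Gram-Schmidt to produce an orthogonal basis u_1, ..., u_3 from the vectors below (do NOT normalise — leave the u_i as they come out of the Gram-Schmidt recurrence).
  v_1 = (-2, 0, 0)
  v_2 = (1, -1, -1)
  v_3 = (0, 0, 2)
Orthogonal basis:
  u_1 = (-2, 0, 0)
  u_2 = (0, -1, -1)
  u_3 = (0, -1, 1)

Apply the Gram-Schmidt recurrence
  u_1 = v_1
  u_i = v_i − Σ_{j<i} ((v_i · u_j) / (u_j · u_j)) · u_j.

Step by step this gives:
  u_1 = (-2, 0, 0)
  u_2 = (0, -1, -1)
  u_3 = (0, -1, 1)

Orthogonality check:
  u_2 · u_1 = 0 (should be 0)
  u_3 · u_1 = 0 (should be 0)
  u_3 · u_2 = 0 (should be 0)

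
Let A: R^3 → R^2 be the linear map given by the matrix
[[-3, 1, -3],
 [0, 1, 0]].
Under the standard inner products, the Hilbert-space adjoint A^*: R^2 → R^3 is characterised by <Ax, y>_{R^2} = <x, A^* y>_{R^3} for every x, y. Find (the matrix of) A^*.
A^* = A^T =
[[-3, 0],
 [1, 1],
 [-3, 0]]

For real matrices with standard dot products, the defining identity <Ax, y> = <x, A^* y> gives (Ax)^T y = x^T (A^*) y, i.e. x^T A^T y = x^T (A^*) y. Since this holds for all x, y, we must have A^* = A^T. Therefore
A^* =
[[-3, 0],
 [1, 1],
 [-3, 0]].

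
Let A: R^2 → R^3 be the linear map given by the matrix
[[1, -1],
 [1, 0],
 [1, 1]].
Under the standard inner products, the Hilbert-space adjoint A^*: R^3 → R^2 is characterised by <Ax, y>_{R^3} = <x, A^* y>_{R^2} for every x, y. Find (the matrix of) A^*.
A^* = A^T =
[[1, 1, 1],
 [-1, 0, 1]]

For real matrices with standard dot products, the defining identity <Ax, y> = <x, A^* y> gives (Ax)^T y = x^T (A^*) y, i.e. x^T A^T y = x^T (A^*) y. Since this holds for all x, y, we must have A^* = A^T. Therefore
A^* =
[[1, 1, 1],
 [-1, 0, 1]].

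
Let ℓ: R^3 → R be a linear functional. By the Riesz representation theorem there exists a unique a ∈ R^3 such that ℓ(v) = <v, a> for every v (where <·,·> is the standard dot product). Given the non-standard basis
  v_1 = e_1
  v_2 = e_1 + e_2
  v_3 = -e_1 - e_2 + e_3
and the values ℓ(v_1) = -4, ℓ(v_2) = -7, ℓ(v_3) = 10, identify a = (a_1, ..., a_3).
a = (-4, -3, 3)

Write a = (a_1, ..., a_3) in the standard basis. For each basis vector v_i, ℓ(v_i) = <v_i, a> is a linear equation in the a_j's. Collect the n equations into a matrix system V a = ℓ, where row i of V is v_i (expressed in the standard basis). Since V is invertible (lower-triangular with 1s on the diagonal, up to permutation), solve by back-substitution:
  V =
[[1, 0, 0],
 [1, 1, 0],
 [-1, -1, 1]]
  V a = (-4, -7, 10)
Solving gives a = (-4, -3, 3).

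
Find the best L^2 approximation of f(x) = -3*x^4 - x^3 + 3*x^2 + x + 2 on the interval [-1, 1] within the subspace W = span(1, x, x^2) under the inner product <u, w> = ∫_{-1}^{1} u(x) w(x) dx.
g(x) = 3*x^2/7 + 2*x/5 + 79/35

The best approximation g ∈ W is the orthogonal projection of f onto W. Writing g = a_0 + a_1 x + a_2 x^2, the coefficients solve the normal equations G · a = b where
  G_{ij} = <φ_i, φ_j> and b_i = <f, φ_i>, with φ_0 = 1, φ_1 = x, φ_2 = x^2.
G =
  [2, 0, 2/3]
  [0, 2/3, 0]
  [2/3, 0, 2/5],
b = (24/5, 4/15, 176/105).
Solving gives a_0 = 79/35, a_1 = 2/5, a_2 = 3/7, so
  g(x) = 3*x^2/7 + 2*x/5 + 79/35.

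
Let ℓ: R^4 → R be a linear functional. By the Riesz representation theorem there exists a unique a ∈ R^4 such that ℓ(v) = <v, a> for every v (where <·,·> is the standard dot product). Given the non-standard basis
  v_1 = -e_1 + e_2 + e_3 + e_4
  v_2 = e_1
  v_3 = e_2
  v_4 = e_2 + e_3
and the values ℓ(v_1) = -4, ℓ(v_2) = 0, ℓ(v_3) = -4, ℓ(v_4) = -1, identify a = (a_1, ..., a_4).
a = (0, -4, 3, -3)

Write a = (a_1, ..., a_4) in the standard basis. For each basis vector v_i, ℓ(v_i) = <v_i, a> is a linear equation in the a_j's. Collect the n equations into a matrix system V a = ℓ, where row i of V is v_i (expressed in the standard basis). Since V is invertible (lower-triangular with 1s on the diagonal, up to permutation), solve by back-substitution:
  V =
[[-1, 1, 1, 1],
 [1, 0, 0, 0],
 [0, 1, 0, 0],
 [0, 1, 1, 0]]
  V a = (-4, 0, -4, -1)
Solving gives a = (0, -4, 3, -3).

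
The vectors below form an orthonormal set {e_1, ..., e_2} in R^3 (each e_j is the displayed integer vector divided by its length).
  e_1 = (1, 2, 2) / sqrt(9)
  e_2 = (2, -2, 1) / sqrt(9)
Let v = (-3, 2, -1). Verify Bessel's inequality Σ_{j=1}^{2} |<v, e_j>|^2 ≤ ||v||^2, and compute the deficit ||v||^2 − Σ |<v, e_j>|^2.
Σ |<v, e_j>|^2 = 122/9; ||v||^2 = 14; deficit = 4/9

Write each e_j = u_j / sqrt(<u_j, u_j>) where u_j is the displayed integer vector. Then <v, e_j> = <v, u_j> / sqrt(<u_j, u_j>), so |<v, e_j>|^2 = <v, u_j>^2 / <u_j, u_j>.
Coefficients: <v, e_1> = -1/sqrt(9), <v, e_2> = -11/sqrt(9).
Square and sum: Σ |<v, e_j>|^2 = 122/9.
Compute ||v||^2 = v·v = 14.
Deficit = 14 − 122/9 = 4/9 ≥ 0, confirming Bessel's inequality. (The deficit equals ||v − Σ <v,e_j> e_j||^2, the squared distance from v to span{e_j}.)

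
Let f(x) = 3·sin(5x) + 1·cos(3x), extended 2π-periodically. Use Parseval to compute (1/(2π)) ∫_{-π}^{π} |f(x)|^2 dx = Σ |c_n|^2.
Σ |c_n|^2 = 5

Expand |f|^2 and use orthogonality of {sin(nx), cos(mx)} on [-π, π]:
  ∫_{-π}^{π} sin(nx)^2 dx = π, ∫ cos(mx)^2 dx = π, and cross terms integrate to 0.
So ∫_{-π}^{π} f(x)^2 dx = 3^2 · π + 1^2 · π = (9 + 1)π.
Divide by 2π: (9 + 1)/2 = 5.
By Parseval, this equals Σ |c_n|^2.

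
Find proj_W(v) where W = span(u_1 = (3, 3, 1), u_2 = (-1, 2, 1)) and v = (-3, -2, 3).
proj_W(v) = (-163/49, -34/49, 3/49)

Set up U = [u_1 | ... | u_2] ∈ R^(3×2). The projector onto W = col(U) is P = U (U^T U)^(-1) U^T.
Compute U^T U =
  [19, 4]
  [4, 6],
and U^T v = (-12, 2).
Solve U^T U · c = U^T v for the coefficients: c = (-40/49, 43/49). The projection is proj_W(v) = U c.
Check: (v - proj_W(v)) · u_1 = 0  (should be 0).
Check: (v - proj_W(v)) · u_2 = 0  (should be 0).
Result: proj_W(v) = (-163/49, -34/49, 3/49).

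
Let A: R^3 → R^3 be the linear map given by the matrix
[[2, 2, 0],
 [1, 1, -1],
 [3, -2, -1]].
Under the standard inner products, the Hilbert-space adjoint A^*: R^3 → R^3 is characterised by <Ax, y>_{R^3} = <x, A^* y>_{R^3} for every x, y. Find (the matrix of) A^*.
A^* = A^T =
[[2, 1, 3],
 [2, 1, -2],
 [0, -1, -1]]

For real matrices with standard dot products, the defining identity <Ax, y> = <x, A^* y> gives (Ax)^T y = x^T (A^*) y, i.e. x^T A^T y = x^T (A^*) y. Since this holds for all x, y, we must have A^* = A^T. Therefore
A^* =
[[2, 1, 3],
 [2, 1, -2],
 [0, -1, -1]].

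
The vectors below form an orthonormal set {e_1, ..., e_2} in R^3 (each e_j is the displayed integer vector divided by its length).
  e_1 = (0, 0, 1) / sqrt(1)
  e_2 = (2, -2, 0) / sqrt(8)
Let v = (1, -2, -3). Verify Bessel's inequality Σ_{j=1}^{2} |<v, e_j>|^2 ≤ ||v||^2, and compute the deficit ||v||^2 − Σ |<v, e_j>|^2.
Σ |<v, e_j>|^2 = 27/2; ||v||^2 = 14; deficit = 1/2

Write each e_j = u_j / sqrt(<u_j, u_j>) where u_j is the displayed integer vector. Then <v, e_j> = <v, u_j> / sqrt(<u_j, u_j>), so |<v, e_j>|^2 = <v, u_j>^2 / <u_j, u_j>.
Coefficients: <v, e_1> = -3/sqrt(1), <v, e_2> = 6/sqrt(8).
Square and sum: Σ |<v, e_j>|^2 = 27/2.
Compute ||v||^2 = v·v = 14.
Deficit = 14 − 27/2 = 1/2 ≥ 0, confirming Bessel's inequality. (The deficit equals ||v − Σ <v,e_j> e_j||^2, the squared distance from v to span{e_j}.)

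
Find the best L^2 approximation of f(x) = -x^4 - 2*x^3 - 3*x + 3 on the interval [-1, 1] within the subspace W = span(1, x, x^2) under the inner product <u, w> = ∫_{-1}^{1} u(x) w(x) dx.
g(x) = -6*x^2/7 - 21*x/5 + 108/35

The best approximation g ∈ W is the orthogonal projection of f onto W. Writing g = a_0 + a_1 x + a_2 x^2, the coefficients solve the normal equations G · a = b where
  G_{ij} = <φ_i, φ_j> and b_i = <f, φ_i>, with φ_0 = 1, φ_1 = x, φ_2 = x^2.
G =
  [2, 0, 2/3]
  [0, 2/3, 0]
  [2/3, 0, 2/5],
b = (28/5, -14/5, 12/7).
Solving gives a_0 = 108/35, a_1 = -21/5, a_2 = -6/7, so
  g(x) = -6*x^2/7 - 21*x/5 + 108/35.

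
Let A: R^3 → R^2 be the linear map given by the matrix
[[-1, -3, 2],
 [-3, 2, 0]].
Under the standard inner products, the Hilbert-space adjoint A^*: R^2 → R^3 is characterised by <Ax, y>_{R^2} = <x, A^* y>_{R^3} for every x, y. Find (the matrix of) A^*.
A^* = A^T =
[[-1, -3],
 [-3, 2],
 [2, 0]]

For real matrices with standard dot products, the defining identity <Ax, y> = <x, A^* y> gives (Ax)^T y = x^T (A^*) y, i.e. x^T A^T y = x^T (A^*) y. Since this holds for all x, y, we must have A^* = A^T. Therefore
A^* =
[[-1, -3],
 [-3, 2],
 [2, 0]].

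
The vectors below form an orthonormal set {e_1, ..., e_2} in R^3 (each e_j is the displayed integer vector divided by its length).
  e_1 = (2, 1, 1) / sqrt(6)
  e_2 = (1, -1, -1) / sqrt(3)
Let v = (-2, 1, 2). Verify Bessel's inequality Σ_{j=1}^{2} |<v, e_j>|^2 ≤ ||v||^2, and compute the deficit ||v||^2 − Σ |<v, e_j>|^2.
Σ |<v, e_j>|^2 = 17/2; ||v||^2 = 9; deficit = 1/2

Write each e_j = u_j / sqrt(<u_j, u_j>) where u_j is the displayed integer vector. Then <v, e_j> = <v, u_j> / sqrt(<u_j, u_j>), so |<v, e_j>|^2 = <v, u_j>^2 / <u_j, u_j>.
Coefficients: <v, e_1> = -1/sqrt(6), <v, e_2> = -5/sqrt(3).
Square and sum: Σ |<v, e_j>|^2 = 17/2.
Compute ||v||^2 = v·v = 9.
Deficit = 9 − 17/2 = 1/2 ≥ 0, confirming Bessel's inequality. (The deficit equals ||v − Σ <v,e_j> e_j||^2, the squared distance from v to span{e_j}.)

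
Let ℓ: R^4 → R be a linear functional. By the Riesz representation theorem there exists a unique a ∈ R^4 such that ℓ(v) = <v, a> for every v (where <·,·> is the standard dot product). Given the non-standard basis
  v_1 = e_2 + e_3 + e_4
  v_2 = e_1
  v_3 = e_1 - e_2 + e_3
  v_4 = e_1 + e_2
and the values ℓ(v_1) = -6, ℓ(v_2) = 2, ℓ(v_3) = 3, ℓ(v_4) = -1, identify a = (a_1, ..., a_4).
a = (2, -3, -2, -1)

Write a = (a_1, ..., a_4) in the standard basis. For each basis vector v_i, ℓ(v_i) = <v_i, a> is a linear equation in the a_j's. Collect the n equations into a matrix system V a = ℓ, where row i of V is v_i (expressed in the standard basis). Since V is invertible (lower-triangular with 1s on the diagonal, up to permutation), solve by back-substitution:
  V =
[[0, 1, 1, 1],
 [1, 0, 0, 0],
 [1, -1, 1, 0],
 [1, 1, 0, 0]]
  V a = (-6, 2, 3, -1)
Solving gives a = (2, -3, -2, -1).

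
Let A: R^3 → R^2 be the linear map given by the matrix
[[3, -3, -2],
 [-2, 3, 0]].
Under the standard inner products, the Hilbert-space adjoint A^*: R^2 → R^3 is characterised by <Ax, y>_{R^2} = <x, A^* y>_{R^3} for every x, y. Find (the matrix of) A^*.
A^* = A^T =
[[3, -2],
 [-3, 3],
 [-2, 0]]

For real matrices with standard dot products, the defining identity <Ax, y> = <x, A^* y> gives (Ax)^T y = x^T (A^*) y, i.e. x^T A^T y = x^T (A^*) y. Since this holds for all x, y, we must have A^* = A^T. Therefore
A^* =
[[3, -2],
 [-3, 3],
 [-2, 0]].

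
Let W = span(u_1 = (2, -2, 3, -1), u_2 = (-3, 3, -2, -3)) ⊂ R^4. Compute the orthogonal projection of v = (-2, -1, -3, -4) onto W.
proj_W(v) = (-623/333, 623/333, -28/37, -917/333)

Set up U = [u_1 | ... | u_2] ∈ R^(4×2). The projector onto W = col(U) is P = U (U^T U)^(-1) U^T.
Compute U^T U =
  [18, -15]
  [-15, 31],
and U^T v = (-7, 21).
Solve U^T U · c = U^T v for the coefficients: c = (98/333, 91/111). The projection is proj_W(v) = U c.
Check: (v - proj_W(v)) · u_1 = 0  (should be 0).
Check: (v - proj_W(v)) · u_2 = 0  (should be 0).
Result: proj_W(v) = (-623/333, 623/333, -28/37, -917/333).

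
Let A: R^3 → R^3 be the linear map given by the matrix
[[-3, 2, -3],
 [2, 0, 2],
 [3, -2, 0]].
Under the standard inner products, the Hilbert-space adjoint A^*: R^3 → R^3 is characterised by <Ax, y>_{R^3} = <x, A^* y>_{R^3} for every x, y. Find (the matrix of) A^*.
A^* = A^T =
[[-3, 2, 3],
 [2, 0, -2],
 [-3, 2, 0]]

For real matrices with standard dot products, the defining identity <Ax, y> = <x, A^* y> gives (Ax)^T y = x^T (A^*) y, i.e. x^T A^T y = x^T (A^*) y. Since this holds for all x, y, we must have A^* = A^T. Therefore
A^* =
[[-3, 2, 3],
 [2, 0, -2],
 [-3, 2, 0]].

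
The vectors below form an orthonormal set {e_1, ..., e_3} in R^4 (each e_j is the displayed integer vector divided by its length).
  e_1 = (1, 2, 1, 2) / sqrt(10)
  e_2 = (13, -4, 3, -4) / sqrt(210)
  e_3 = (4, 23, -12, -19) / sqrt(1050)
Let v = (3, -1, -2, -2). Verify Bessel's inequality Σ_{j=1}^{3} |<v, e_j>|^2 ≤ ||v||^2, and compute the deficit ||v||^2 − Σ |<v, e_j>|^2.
Σ |<v, e_j>|^2 = 731/50; ||v||^2 = 18; deficit = 169/50

Write each e_j = u_j / sqrt(<u_j, u_j>) where u_j is the displayed integer vector. Then <v, e_j> = <v, u_j> / sqrt(<u_j, u_j>), so |<v, e_j>|^2 = <v, u_j>^2 / <u_j, u_j>.
Coefficients: <v, e_1> = -5/sqrt(10), <v, e_2> = 45/sqrt(210), <v, e_3> = 51/sqrt(1050).
Square and sum: Σ |<v, e_j>|^2 = 731/50.
Compute ||v||^2 = v·v = 18.
Deficit = 18 − 731/50 = 169/50 ≥ 0, confirming Bessel's inequality. (The deficit equals ||v − Σ <v,e_j> e_j||^2, the squared distance from v to span{e_j}.)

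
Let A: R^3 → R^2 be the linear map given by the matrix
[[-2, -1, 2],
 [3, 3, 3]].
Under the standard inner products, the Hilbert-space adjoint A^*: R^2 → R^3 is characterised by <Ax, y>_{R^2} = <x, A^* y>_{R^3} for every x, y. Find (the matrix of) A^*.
A^* = A^T =
[[-2, 3],
 [-1, 3],
 [2, 3]]

For real matrices with standard dot products, the defining identity <Ax, y> = <x, A^* y> gives (Ax)^T y = x^T (A^*) y, i.e. x^T A^T y = x^T (A^*) y. Since this holds for all x, y, we must have A^* = A^T. Therefore
A^* =
[[-2, 3],
 [-1, 3],
 [2, 3]].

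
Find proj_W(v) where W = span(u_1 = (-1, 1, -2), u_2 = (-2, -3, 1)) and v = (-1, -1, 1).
proj_W(v) = (-2/3, -4/3, 2/3)

Set up U = [u_1 | ... | u_2] ∈ R^(3×2). The projector onto W = col(U) is P = U (U^T U)^(-1) U^T.
Compute U^T U =
  [6, -3]
  [-3, 14],
and U^T v = (-2, 6).
Solve U^T U · c = U^T v for the coefficients: c = (-2/15, 2/5). The projection is proj_W(v) = U c.
Check: (v - proj_W(v)) · u_1 = 0  (should be 0).
Check: (v - proj_W(v)) · u_2 = 0  (should be 0).
Result: proj_W(v) = (-2/3, -4/3, 2/3).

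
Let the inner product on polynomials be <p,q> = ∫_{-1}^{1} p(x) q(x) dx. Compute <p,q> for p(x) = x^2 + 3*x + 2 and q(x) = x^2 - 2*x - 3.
<p,q> = -244/15

Expand the product: p(x)·q(x) = x^4 + x^3 - 7*x^2 - 13*x - 6.
∫_{-1}^{1} of each monomial x^k gives [2/(k+1) if k even, 0 if k odd]. Integrating term-by-term (or equivalently evaluating the antiderivative F(x) = x^5/5 + x^4/4 - 7*x^3/3 - 13*x^2/2 - 6*x at the endpoints):
  F(1) − F(−1) = -863/60 − (113/60) = -244/15.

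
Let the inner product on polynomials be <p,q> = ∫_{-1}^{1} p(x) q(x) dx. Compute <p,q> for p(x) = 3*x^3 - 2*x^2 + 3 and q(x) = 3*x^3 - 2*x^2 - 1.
<p,q> = -472/105

Expand the product: p(x)·q(x) = 9*x^6 - 12*x^5 + 4*x^4 + 6*x^3 - 4*x^2 - 3.
∫_{-1}^{1} of each monomial x^k gives [2/(k+1) if k even, 0 if k odd]. Integrating term-by-term (or equivalently evaluating the antiderivative F(x) = 9*x^7/7 - 2*x^6 + 4*x^5/5 + 3*x^4/2 - 4*x^3/3 - 3*x at the endpoints):
  F(1) − F(−1) = -577/210 − (367/210) = -472/105.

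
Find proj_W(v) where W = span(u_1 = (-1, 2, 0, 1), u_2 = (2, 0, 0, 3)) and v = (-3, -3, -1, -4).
proj_W(v) = (-129/77, -146/77, 0, -376/77)

Set up U = [u_1 | ... | u_2] ∈ R^(4×2). The projector onto W = col(U) is P = U (U^T U)^(-1) U^T.
Compute U^T U =
  [6, 1]
  [1, 13],
and U^T v = (-7, -18).
Solve U^T U · c = U^T v for the coefficients: c = (-73/77, -101/77). The projection is proj_W(v) = U c.
Check: (v - proj_W(v)) · u_1 = 0  (should be 0).
Check: (v - proj_W(v)) · u_2 = 0  (should be 0).
Result: proj_W(v) = (-129/77, -146/77, 0, -376/77).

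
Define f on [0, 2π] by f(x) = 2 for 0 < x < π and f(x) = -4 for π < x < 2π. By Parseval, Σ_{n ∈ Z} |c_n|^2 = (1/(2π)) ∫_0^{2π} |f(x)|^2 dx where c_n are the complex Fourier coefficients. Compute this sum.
Σ |c_n|^2 = 10

Parseval equates the L^2 energy of f (normalised by 1/(2π)) with the ℓ^2 sum of its Fourier coefficients: (1/(2π)) ∫_0^{2π} |f|^2 = Σ |c_n|^2.
Compute the left side: (1/(2π)) [∫_0^π 2^2 dx + ∫_π^{2π} (-4)^2 dx] = (1/(2π)) · (4π + 16π) = (4 + 16)/2 = 10.
So Σ_{n ∈ Z} |c_n|^2 = 10.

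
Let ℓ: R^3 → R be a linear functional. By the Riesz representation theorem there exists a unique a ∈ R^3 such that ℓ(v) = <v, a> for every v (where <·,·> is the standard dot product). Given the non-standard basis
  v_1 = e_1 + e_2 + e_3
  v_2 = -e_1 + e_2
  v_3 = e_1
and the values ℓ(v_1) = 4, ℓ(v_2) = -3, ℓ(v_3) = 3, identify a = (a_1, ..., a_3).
a = (3, 0, 1)

Write a = (a_1, ..., a_3) in the standard basis. For each basis vector v_i, ℓ(v_i) = <v_i, a> is a linear equation in the a_j's. Collect the n equations into a matrix system V a = ℓ, where row i of V is v_i (expressed in the standard basis). Since V is invertible (lower-triangular with 1s on the diagonal, up to permutation), solve by back-substitution:
  V =
[[1, 1, 1],
 [-1, 1, 0],
 [1, 0, 0]]
  V a = (4, -3, 3)
Solving gives a = (3, 0, 1).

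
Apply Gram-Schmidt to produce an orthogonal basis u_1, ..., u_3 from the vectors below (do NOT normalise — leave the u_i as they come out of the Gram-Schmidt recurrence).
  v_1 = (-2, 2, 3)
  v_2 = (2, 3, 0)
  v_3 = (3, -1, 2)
Orthogonal basis:
  u_1 = (-2, 2, 3)
  u_2 = (38/17, 47/17, -6/17)
  u_3 = (477/217, -318/217, 530/217)

Apply the Gram-Schmidt recurrence
  u_1 = v_1
  u_i = v_i − Σ_{j<i} ((v_i · u_j) / (u_j · u_j)) · u_j.

Step by step this gives:
  u_1 = (-2, 2, 3)
  u_2 = (38/17, 47/17, -6/17)
  u_3 = (477/217, -318/217, 530/217)

Orthogonality check:
  u_2 · u_1 = 0 (should be 0)
  u_3 · u_1 = 0 (should be 0)
  u_3 · u_2 = 0 (should be 0)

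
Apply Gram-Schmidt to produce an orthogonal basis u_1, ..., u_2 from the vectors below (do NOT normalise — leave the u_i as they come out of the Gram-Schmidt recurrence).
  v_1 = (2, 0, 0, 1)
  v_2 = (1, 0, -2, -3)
Orthogonal basis:
  u_1 = (2, 0, 0, 1)
  u_2 = (7/5, 0, -2, -14/5)

Apply the Gram-Schmidt recurrence
  u_1 = v_1
  u_i = v_i − Σ_{j<i} ((v_i · u_j) / (u_j · u_j)) · u_j.

Step by step this gives:
  u_1 = (2, 0, 0, 1)
  u_2 = (7/5, 0, -2, -14/5)

Orthogonality check:
  u_2 · u_1 = 0 (should be 0)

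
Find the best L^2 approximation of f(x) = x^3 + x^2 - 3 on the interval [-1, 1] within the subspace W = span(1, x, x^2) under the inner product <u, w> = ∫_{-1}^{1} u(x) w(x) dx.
g(x) = x^2 + 3*x/5 - 3

The best approximation g ∈ W is the orthogonal projection of f onto W. Writing g = a_0 + a_1 x + a_2 x^2, the coefficients solve the normal equations G · a = b where
  G_{ij} = <φ_i, φ_j> and b_i = <f, φ_i>, with φ_0 = 1, φ_1 = x, φ_2 = x^2.
G =
  [2, 0, 2/3]
  [0, 2/3, 0]
  [2/3, 0, 2/5],
b = (-16/3, 2/5, -8/5).
Solving gives a_0 = -3, a_1 = 3/5, a_2 = 1, so
  g(x) = x^2 + 3*x/5 - 3.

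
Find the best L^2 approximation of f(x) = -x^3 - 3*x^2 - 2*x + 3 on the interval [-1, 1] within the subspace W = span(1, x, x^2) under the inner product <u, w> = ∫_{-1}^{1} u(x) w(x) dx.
g(x) = -3*x^2 - 13*x/5 + 3

The best approximation g ∈ W is the orthogonal projection of f onto W. Writing g = a_0 + a_1 x + a_2 x^2, the coefficients solve the normal equations G · a = b where
  G_{ij} = <φ_i, φ_j> and b_i = <f, φ_i>, with φ_0 = 1, φ_1 = x, φ_2 = x^2.
G =
  [2, 0, 2/3]
  [0, 2/3, 0]
  [2/3, 0, 2/5],
b = (4, -26/15, 4/5).
Solving gives a_0 = 3, a_1 = -13/5, a_2 = -3, so
  g(x) = -3*x^2 - 13*x/5 + 3.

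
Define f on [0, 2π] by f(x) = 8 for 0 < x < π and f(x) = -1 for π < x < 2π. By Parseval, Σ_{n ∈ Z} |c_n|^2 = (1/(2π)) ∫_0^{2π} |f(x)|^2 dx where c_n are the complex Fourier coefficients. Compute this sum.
Σ |c_n|^2 = 65/2

Parseval equates the L^2 energy of f (normalised by 1/(2π)) with the ℓ^2 sum of its Fourier coefficients: (1/(2π)) ∫_0^{2π} |f|^2 = Σ |c_n|^2.
Compute the left side: (1/(2π)) [∫_0^π 8^2 dx + ∫_π^{2π} (-1)^2 dx] = (1/(2π)) · (64π + 1π) = (64 + 1)/2 = 65/2.
So Σ_{n ∈ Z} |c_n|^2 = 65/2.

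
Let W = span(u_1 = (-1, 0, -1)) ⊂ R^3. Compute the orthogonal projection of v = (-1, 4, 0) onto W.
proj_W(v) = (-1/2, 0, -1/2)

Set up U = [u_1 | ... | u_1] ∈ R^(3×1). The projector onto W = col(U) is P = U (U^T U)^(-1) U^T.
Compute U^T U =
  [2],
and U^T v = (1).
Solve U^T U · c = U^T v for the coefficients: c = (1/2). The projection is proj_W(v) = U c.
Check: (v - proj_W(v)) · u_1 = 0  (should be 0).
Result: proj_W(v) = (-1/2, 0, -1/2).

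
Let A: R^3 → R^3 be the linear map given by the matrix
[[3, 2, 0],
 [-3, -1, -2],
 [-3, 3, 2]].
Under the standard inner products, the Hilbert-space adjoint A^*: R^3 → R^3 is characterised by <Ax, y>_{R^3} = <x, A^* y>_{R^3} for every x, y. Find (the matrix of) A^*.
A^* = A^T =
[[3, -3, -3],
 [2, -1, 3],
 [0, -2, 2]]

For real matrices with standard dot products, the defining identity <Ax, y> = <x, A^* y> gives (Ax)^T y = x^T (A^*) y, i.e. x^T A^T y = x^T (A^*) y. Since this holds for all x, y, we must have A^* = A^T. Therefore
A^* =
[[3, -3, -3],
 [2, -1, 3],
 [0, -2, 2]].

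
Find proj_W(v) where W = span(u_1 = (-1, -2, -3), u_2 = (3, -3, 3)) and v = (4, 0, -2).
proj_W(v) = (11/19, -26/19, 1/19)

Set up U = [u_1 | ... | u_2] ∈ R^(3×2). The projector onto W = col(U) is P = U (U^T U)^(-1) U^T.
Compute U^T U =
  [14, -6]
  [-6, 27],
and U^T v = (2, 6).
Solve U^T U · c = U^T v for the coefficients: c = (5/19, 16/57). The projection is proj_W(v) = U c.
Check: (v - proj_W(v)) · u_1 = 0  (should be 0).
Check: (v - proj_W(v)) · u_2 = 0  (should be 0).
Result: proj_W(v) = (11/19, -26/19, 1/19).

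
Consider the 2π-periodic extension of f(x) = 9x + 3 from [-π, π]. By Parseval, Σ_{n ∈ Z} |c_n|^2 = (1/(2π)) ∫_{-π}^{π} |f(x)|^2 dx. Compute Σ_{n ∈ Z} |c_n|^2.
Σ |c_n|^2 = 27π^2 + 9

Expand and integrate term by term over [-π, π]:
  ∫ (9x)^2 dx = 81·(2π^3/3); ∫ 2·9·(3)·x dx = 0 (odd integrand); ∫ 3^2 dx = 9·2π.
So (1/(2π)) ∫_{-π}^{π} (9x + 3)^2 dx = 81π^2/3 + 9 = 27π^2 + 9.
Parseval ⇒ Σ |c_n|^2 = 27π^2 + 9.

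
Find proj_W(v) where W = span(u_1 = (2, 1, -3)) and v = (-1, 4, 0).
proj_W(v) = (2/7, 1/7, -3/7)

Set up U = [u_1 | ... | u_1] ∈ R^(3×1). The projector onto W = col(U) is P = U (U^T U)^(-1) U^T.
Compute U^T U =
  [14],
and U^T v = (2).
Solve U^T U · c = U^T v for the coefficients: c = (1/7). The projection is proj_W(v) = U c.
Check: (v - proj_W(v)) · u_1 = 0  (should be 0).
Result: proj_W(v) = (2/7, 1/7, -3/7).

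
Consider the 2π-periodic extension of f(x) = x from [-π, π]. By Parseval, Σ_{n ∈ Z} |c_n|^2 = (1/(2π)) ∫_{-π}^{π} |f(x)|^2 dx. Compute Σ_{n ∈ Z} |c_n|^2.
Σ |c_n|^2 = π^2/3

Expand and integrate term by term over [-π, π]:
  ∫ (x)^2 dx = 1·(2π^3/3); ∫ 2·1·(0)·x dx = 0 (odd integrand); ∫ 0^2 dx = 0·2π.
So (1/(2π)) ∫_{-π}^{π} (x)^2 dx = 1π^2/3 + 0 = π^2/3.
Parseval ⇒ Σ |c_n|^2 = π^2/3.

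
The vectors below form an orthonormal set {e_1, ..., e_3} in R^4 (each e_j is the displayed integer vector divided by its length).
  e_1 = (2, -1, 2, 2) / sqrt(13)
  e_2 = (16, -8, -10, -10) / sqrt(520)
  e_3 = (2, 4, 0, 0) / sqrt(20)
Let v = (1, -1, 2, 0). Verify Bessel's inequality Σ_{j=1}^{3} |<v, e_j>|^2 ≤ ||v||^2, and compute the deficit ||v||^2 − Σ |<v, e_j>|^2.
Σ |<v, e_j>|^2 = 4; ||v||^2 = 6; deficit = 2

Write each e_j = u_j / sqrt(<u_j, u_j>) where u_j is the displayed integer vector. Then <v, e_j> = <v, u_j> / sqrt(<u_j, u_j>), so |<v, e_j>|^2 = <v, u_j>^2 / <u_j, u_j>.
Coefficients: <v, e_1> = 7/sqrt(13), <v, e_2> = 4/sqrt(520), <v, e_3> = -2/sqrt(20).
Square and sum: Σ |<v, e_j>|^2 = 4.
Compute ||v||^2 = v·v = 6.
Deficit = 6 − 4 = 2 ≥ 0, confirming Bessel's inequality. (The deficit equals ||v − Σ <v,e_j> e_j||^2, the squared distance from v to span{e_j}.)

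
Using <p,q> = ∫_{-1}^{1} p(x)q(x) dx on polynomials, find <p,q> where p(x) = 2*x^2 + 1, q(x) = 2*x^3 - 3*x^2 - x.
<p,q> = -22/5

Expand the product: p(x)·q(x) = 4*x^5 - 6*x^4 - 3*x^2 - x.
∫_{-1}^{1} of each monomial x^k gives [2/(k+1) if k even, 0 if k odd]. Integrating term-by-term (or equivalently evaluating the antiderivative F(x) = 2*x^6/3 - 6*x^5/5 - x^3 - x^2/2 at the endpoints):
  F(1) − F(−1) = -61/30 − (71/30) = -22/5.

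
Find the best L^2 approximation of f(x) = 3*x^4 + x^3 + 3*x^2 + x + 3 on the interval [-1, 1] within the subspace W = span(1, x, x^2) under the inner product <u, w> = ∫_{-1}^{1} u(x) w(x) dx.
g(x) = 39*x^2/7 + 8*x/5 + 96/35

The best approximation g ∈ W is the orthogonal projection of f onto W. Writing g = a_0 + a_1 x + a_2 x^2, the coefficients solve the normal equations G · a = b where
  G_{ij} = <φ_i, φ_j> and b_i = <f, φ_i>, with φ_0 = 1, φ_1 = x, φ_2 = x^2.
G =
  [2, 0, 2/3]
  [0, 2/3, 0]
  [2/3, 0, 2/5],
b = (46/5, 16/15, 142/35).
Solving gives a_0 = 96/35, a_1 = 8/5, a_2 = 39/7, so
  g(x) = 39*x^2/7 + 8*x/5 + 96/35.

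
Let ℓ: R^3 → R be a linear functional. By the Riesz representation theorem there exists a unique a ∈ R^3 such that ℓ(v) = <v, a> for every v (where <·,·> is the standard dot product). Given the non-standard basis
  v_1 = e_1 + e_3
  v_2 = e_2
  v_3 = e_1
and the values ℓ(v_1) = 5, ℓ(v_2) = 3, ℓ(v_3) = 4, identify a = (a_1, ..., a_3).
a = (4, 3, 1)

Write a = (a_1, ..., a_3) in the standard basis. For each basis vector v_i, ℓ(v_i) = <v_i, a> is a linear equation in the a_j's. Collect the n equations into a matrix system V a = ℓ, where row i of V is v_i (expressed in the standard basis). Since V is invertible (lower-triangular with 1s on the diagonal, up to permutation), solve by back-substitution:
  V =
[[1, 0, 1],
 [0, 1, 0],
 [1, 0, 0]]
  V a = (5, 3, 4)
Solving gives a = (4, 3, 1).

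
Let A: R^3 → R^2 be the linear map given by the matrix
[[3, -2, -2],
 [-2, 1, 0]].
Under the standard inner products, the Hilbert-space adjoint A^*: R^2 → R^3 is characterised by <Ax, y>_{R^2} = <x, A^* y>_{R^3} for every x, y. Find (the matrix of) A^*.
A^* = A^T =
[[3, -2],
 [-2, 1],
 [-2, 0]]

For real matrices with standard dot products, the defining identity <Ax, y> = <x, A^* y> gives (Ax)^T y = x^T (A^*) y, i.e. x^T A^T y = x^T (A^*) y. Since this holds for all x, y, we must have A^* = A^T. Therefore
A^* =
[[3, -2],
 [-2, 1],
 [-2, 0]].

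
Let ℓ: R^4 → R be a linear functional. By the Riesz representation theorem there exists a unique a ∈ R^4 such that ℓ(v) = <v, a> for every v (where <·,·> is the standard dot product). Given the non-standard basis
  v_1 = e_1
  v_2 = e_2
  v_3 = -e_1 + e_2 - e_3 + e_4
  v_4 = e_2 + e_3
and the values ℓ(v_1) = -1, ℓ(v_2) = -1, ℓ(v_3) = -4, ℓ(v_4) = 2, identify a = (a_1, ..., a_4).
a = (-1, -1, 3, -1)

Write a = (a_1, ..., a_4) in the standard basis. For each basis vector v_i, ℓ(v_i) = <v_i, a> is a linear equation in the a_j's. Collect the n equations into a matrix system V a = ℓ, where row i of V is v_i (expressed in the standard basis). Since V is invertible (lower-triangular with 1s on the diagonal, up to permutation), solve by back-substitution:
  V =
[[1, 0, 0, 0],
 [0, 1, 0, 0],
 [-1, 1, -1, 1],
 [0, 1, 1, 0]]
  V a = (-1, -1, -4, 2)
Solving gives a = (-1, -1, 3, -1).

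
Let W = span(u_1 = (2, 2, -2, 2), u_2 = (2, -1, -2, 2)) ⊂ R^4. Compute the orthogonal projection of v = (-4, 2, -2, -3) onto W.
proj_W(v) = (-5/3, 2, 5/3, -5/3)

Set up U = [u_1 | ... | u_2] ∈ R^(4×2). The projector onto W = col(U) is P = U (U^T U)^(-1) U^T.
Compute U^T U =
  [16, 10]
  [10, 13],
and U^T v = (-6, -12).
Solve U^T U · c = U^T v for the coefficients: c = (7/18, -11/9). The projection is proj_W(v) = U c.
Check: (v - proj_W(v)) · u_1 = 0  (should be 0).
Check: (v - proj_W(v)) · u_2 = 0  (should be 0).
Result: proj_W(v) = (-5/3, 2, 5/3, -5/3).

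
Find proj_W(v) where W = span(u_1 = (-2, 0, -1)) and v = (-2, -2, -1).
proj_W(v) = (-2, 0, -1)

Set up U = [u_1 | ... | u_1] ∈ R^(3×1). The projector onto W = col(U) is P = U (U^T U)^(-1) U^T.
Compute U^T U =
  [5],
and U^T v = (5).
Solve U^T U · c = U^T v for the coefficients: c = (1). The projection is proj_W(v) = U c.
Check: (v - proj_W(v)) · u_1 = 0  (should be 0).
Result: proj_W(v) = (-2, 0, -1).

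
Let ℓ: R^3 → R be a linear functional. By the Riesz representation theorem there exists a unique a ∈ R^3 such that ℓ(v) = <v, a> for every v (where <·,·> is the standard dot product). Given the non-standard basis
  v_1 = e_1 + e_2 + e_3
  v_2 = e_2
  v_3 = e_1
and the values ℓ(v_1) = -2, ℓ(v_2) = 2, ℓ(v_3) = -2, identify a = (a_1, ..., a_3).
a = (-2, 2, -2)

Write a = (a_1, ..., a_3) in the standard basis. For each basis vector v_i, ℓ(v_i) = <v_i, a> is a linear equation in the a_j's. Collect the n equations into a matrix system V a = ℓ, where row i of V is v_i (expressed in the standard basis). Since V is invertible (lower-triangular with 1s on the diagonal, up to permutation), solve by back-substitution:
  V =
[[1, 1, 1],
 [0, 1, 0],
 [1, 0, 0]]
  V a = (-2, 2, -2)
Solving gives a = (-2, 2, -2).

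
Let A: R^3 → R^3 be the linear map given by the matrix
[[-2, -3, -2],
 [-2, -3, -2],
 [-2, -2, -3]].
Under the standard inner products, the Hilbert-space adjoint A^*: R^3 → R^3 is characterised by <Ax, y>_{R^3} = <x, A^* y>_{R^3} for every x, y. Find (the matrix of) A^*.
A^* = A^T =
[[-2, -2, -2],
 [-3, -3, -2],
 [-2, -2, -3]]

For real matrices with standard dot products, the defining identity <Ax, y> = <x, A^* y> gives (Ax)^T y = x^T (A^*) y, i.e. x^T A^T y = x^T (A^*) y. Since this holds for all x, y, we must have A^* = A^T. Therefore
A^* =
[[-2, -2, -2],
 [-3, -3, -2],
 [-2, -2, -3]].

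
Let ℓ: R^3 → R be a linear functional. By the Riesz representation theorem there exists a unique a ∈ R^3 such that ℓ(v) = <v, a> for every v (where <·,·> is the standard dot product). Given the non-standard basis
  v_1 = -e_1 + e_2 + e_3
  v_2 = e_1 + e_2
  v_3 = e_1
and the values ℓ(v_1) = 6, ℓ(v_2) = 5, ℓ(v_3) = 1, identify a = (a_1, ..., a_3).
a = (1, 4, 3)

Write a = (a_1, ..., a_3) in the standard basis. For each basis vector v_i, ℓ(v_i) = <v_i, a> is a linear equation in the a_j's. Collect the n equations into a matrix system V a = ℓ, where row i of V is v_i (expressed in the standard basis). Since V is invertible (lower-triangular with 1s on the diagonal, up to permutation), solve by back-substitution:
  V =
[[-1, 1, 1],
 [1, 1, 0],
 [1, 0, 0]]
  V a = (6, 5, 1)
Solving gives a = (1, 4, 3).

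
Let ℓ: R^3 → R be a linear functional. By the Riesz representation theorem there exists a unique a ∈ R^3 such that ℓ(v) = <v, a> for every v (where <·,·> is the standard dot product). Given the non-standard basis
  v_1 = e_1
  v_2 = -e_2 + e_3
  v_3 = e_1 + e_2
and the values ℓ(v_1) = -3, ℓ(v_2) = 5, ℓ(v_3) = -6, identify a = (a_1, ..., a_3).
a = (-3, -3, 2)

Write a = (a_1, ..., a_3) in the standard basis. For each basis vector v_i, ℓ(v_i) = <v_i, a> is a linear equation in the a_j's. Collect the n equations into a matrix system V a = ℓ, where row i of V is v_i (expressed in the standard basis). Since V is invertible (lower-triangular with 1s on the diagonal, up to permutation), solve by back-substitution:
  V =
[[1, 0, 0],
 [0, -1, 1],
 [1, 1, 0]]
  V a = (-3, 5, -6)
Solving gives a = (-3, -3, 2).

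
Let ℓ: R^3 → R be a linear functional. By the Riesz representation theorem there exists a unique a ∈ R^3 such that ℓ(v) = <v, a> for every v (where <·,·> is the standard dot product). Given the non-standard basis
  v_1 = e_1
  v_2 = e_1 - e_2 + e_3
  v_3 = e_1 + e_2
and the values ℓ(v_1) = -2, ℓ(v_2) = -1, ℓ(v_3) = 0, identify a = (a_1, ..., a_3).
a = (-2, 2, 3)

Write a = (a_1, ..., a_3) in the standard basis. For each basis vector v_i, ℓ(v_i) = <v_i, a> is a linear equation in the a_j's. Collect the n equations into a matrix system V a = ℓ, where row i of V is v_i (expressed in the standard basis). Since V is invertible (lower-triangular with 1s on the diagonal, up to permutation), solve by back-substitution:
  V =
[[1, 0, 0],
 [1, -1, 1],
 [1, 1, 0]]
  V a = (-2, -1, 0)
Solving gives a = (-2, 2, 3).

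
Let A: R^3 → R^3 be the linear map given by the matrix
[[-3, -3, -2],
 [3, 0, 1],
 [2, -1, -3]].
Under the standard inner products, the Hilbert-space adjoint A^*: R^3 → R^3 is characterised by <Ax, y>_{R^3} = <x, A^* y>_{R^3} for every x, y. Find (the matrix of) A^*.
A^* = A^T =
[[-3, 3, 2],
 [-3, 0, -1],
 [-2, 1, -3]]

For real matrices with standard dot products, the defining identity <Ax, y> = <x, A^* y> gives (Ax)^T y = x^T (A^*) y, i.e. x^T A^T y = x^T (A^*) y. Since this holds for all x, y, we must have A^* = A^T. Therefore
A^* =
[[-3, 3, 2],
 [-3, 0, -1],
 [-2, 1, -3]].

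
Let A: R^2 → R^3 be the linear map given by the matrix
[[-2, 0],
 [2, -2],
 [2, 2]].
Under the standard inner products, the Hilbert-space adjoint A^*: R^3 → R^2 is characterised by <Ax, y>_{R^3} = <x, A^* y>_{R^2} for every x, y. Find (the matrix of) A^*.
A^* = A^T =
[[-2, 2, 2],
 [0, -2, 2]]

For real matrices with standard dot products, the defining identity <Ax, y> = <x, A^* y> gives (Ax)^T y = x^T (A^*) y, i.e. x^T A^T y = x^T (A^*) y. Since this holds for all x, y, we must have A^* = A^T. Therefore
A^* =
[[-2, 2, 2],
 [0, -2, 2]].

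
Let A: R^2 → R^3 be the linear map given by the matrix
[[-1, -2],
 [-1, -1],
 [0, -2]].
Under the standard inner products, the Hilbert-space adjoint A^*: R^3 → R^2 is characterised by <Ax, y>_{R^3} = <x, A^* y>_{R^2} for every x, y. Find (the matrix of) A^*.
A^* = A^T =
[[-1, -1, 0],
 [-2, -1, -2]]

For real matrices with standard dot products, the defining identity <Ax, y> = <x, A^* y> gives (Ax)^T y = x^T (A^*) y, i.e. x^T A^T y = x^T (A^*) y. Since this holds for all x, y, we must have A^* = A^T. Therefore
A^* =
[[-1, -1, 0],
 [-2, -1, -2]].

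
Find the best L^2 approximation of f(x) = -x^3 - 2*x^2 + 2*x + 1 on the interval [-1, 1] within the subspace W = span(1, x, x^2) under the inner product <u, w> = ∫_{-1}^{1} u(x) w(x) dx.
g(x) = -2*x^2 + 7*x/5 + 1

The best approximation g ∈ W is the orthogonal projection of f onto W. Writing g = a_0 + a_1 x + a_2 x^2, the coefficients solve the normal equations G · a = b where
  G_{ij} = <φ_i, φ_j> and b_i = <f, φ_i>, with φ_0 = 1, φ_1 = x, φ_2 = x^2.
G =
  [2, 0, 2/3]
  [0, 2/3, 0]
  [2/3, 0, 2/5],
b = (2/3, 14/15, -2/15).
Solving gives a_0 = 1, a_1 = 7/5, a_2 = -2, so
  g(x) = -2*x^2 + 7*x/5 + 1.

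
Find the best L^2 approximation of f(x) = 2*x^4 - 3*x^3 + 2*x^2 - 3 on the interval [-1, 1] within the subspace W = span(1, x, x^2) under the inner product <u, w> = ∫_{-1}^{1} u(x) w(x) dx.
g(x) = 26*x^2/7 - 9*x/5 - 111/35

The best approximation g ∈ W is the orthogonal projection of f onto W. Writing g = a_0 + a_1 x + a_2 x^2, the coefficients solve the normal equations G · a = b where
  G_{ij} = <φ_i, φ_j> and b_i = <f, φ_i>, with φ_0 = 1, φ_1 = x, φ_2 = x^2.
G =
  [2, 0, 2/3]
  [0, 2/3, 0]
  [2/3, 0, 2/5],
b = (-58/15, -6/5, -22/35).
Solving gives a_0 = -111/35, a_1 = -9/5, a_2 = 26/7, so
  g(x) = 26*x^2/7 - 9*x/5 - 111/35.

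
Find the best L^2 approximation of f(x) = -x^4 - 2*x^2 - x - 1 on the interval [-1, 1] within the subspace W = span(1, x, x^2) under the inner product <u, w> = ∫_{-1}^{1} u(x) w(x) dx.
g(x) = -20*x^2/7 - x - 32/35

The best approximation g ∈ W is the orthogonal projection of f onto W. Writing g = a_0 + a_1 x + a_2 x^2, the coefficients solve the normal equations G · a = b where
  G_{ij} = <φ_i, φ_j> and b_i = <f, φ_i>, with φ_0 = 1, φ_1 = x, φ_2 = x^2.
G =
  [2, 0, 2/3]
  [0, 2/3, 0]
  [2/3, 0, 2/5],
b = (-56/15, -2/3, -184/105).
Solving gives a_0 = -32/35, a_1 = -1, a_2 = -20/7, so
  g(x) = -20*x^2/7 - x - 32/35.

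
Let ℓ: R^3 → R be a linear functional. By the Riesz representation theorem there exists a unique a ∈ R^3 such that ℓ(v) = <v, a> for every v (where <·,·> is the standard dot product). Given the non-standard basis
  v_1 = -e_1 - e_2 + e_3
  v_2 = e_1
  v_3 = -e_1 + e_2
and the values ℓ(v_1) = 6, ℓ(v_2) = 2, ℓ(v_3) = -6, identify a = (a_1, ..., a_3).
a = (2, -4, 4)

Write a = (a_1, ..., a_3) in the standard basis. For each basis vector v_i, ℓ(v_i) = <v_i, a> is a linear equation in the a_j's. Collect the n equations into a matrix system V a = ℓ, where row i of V is v_i (expressed in the standard basis). Since V is invertible (lower-triangular with 1s on the diagonal, up to permutation), solve by back-substitution:
  V =
[[-1, -1, 1],
 [1, 0, 0],
 [-1, 1, 0]]
  V a = (6, 2, -6)
Solving gives a = (2, -4, 4).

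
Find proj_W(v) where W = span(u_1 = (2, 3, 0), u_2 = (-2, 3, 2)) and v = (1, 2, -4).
proj_W(v) = (124/49, 48/49, -46/49)

Set up U = [u_1 | ... | u_2] ∈ R^(3×2). The projector onto W = col(U) is P = U (U^T U)^(-1) U^T.
Compute U^T U =
  [13, 5]
  [5, 17],
and U^T v = (8, -4).
Solve U^T U · c = U^T v for the coefficients: c = (39/49, -23/49). The projection is proj_W(v) = U c.
Check: (v - proj_W(v)) · u_1 = 0  (should be 0).
Check: (v - proj_W(v)) · u_2 = 0  (should be 0).
Result: proj_W(v) = (124/49, 48/49, -46/49).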